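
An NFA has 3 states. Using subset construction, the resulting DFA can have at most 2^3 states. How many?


NFA has 3 states
Subset construction: each DFA state = subset of NFA states
Maximum subsets = 2^3
2^3 = 8

8


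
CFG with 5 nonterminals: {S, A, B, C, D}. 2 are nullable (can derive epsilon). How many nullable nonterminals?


Nonterminals: {S, A, B, C, D}
A nonterminal is nullable if it can derive epsilon
Counting nullable nonterminals: 2
Total nullable = 2

2


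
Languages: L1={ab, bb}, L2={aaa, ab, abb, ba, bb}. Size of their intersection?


L1 = {ab, bb}
L2 = {aaa, ab, abb, ba, bb}
Checking each string in L1 against L2:
  'ab': in L2? Yes
  'bb': in L2? Yes
Intersection = {ab, bb}
|L1 ∩ L2| = 2

2


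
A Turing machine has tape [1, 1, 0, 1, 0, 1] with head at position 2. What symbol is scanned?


Tape: [1, 1, 0, 1, 0, 1]
Positions: 0 1 2 3 4 5
Values:    1 1 0 1 0 1
Head at position 2
tape[2] = 0

0


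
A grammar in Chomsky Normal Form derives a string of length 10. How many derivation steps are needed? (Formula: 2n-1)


Chomsky Normal Form derivation:
String length n = 10
Each step either:
  - Splits a nonterminal into two (n-1 such steps)
  - Converts a nonterminal to terminal (n such steps)
Total = (n-1) + n = 2n - 1
= 2(10) - 1
= 20 - 1
= 19

19


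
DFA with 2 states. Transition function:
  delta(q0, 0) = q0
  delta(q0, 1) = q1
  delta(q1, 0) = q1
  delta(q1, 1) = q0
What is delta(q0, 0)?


Looking up transition function:
delta(q0, 0) in the table
Row: q0, Column: 0
Result: q0

q0


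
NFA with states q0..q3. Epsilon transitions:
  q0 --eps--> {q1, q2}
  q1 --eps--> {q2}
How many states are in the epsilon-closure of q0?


Starting from q0
Initialize closure = {q0}
Follow epsilon from q0 -> add q1
Follow epsilon from q0 -> add q2
Final closure: {q0, q1, q2}
Size = 3

3


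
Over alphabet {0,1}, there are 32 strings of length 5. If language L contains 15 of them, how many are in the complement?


Alphabet: {0,1}
String length: 5
Total strings of length 5 = 2^5 = 32
Strings in L = 15
Complement = total - |L|
= 32 - 15
= 17

17


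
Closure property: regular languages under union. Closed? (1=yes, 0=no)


Regular languages are closed under:
- Union (DFA product construction)
- Intersection (DFA product construction)
- Complement (swap accept/reject states)
- Concatenation (NFA construction)
- Kleene star (NFA construction)
union is in this list
Therefore: closed

1


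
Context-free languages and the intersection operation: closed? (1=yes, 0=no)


CFL closure properties:
  Closed under: union, concatenation, Kleene star
  NOT closed under: intersection, complement
Operation 'intersection' is in not-closed list -> No (not closed)

0


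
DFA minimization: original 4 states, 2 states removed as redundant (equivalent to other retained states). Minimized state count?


Original DFA: 4 states
Redundant states removed: 2
Minimized states = original - removed
= 4 - 2
= 2

2


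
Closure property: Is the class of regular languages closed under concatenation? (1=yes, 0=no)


Regular languages are closed under all standard operations:
- Union: Yes (product construction)
- Intersection: Yes (product construction)
- Complement: Yes (swap accept/reject)
- Concatenation: Yes (NFA construction)
Operation: concatenation -> Closed

1


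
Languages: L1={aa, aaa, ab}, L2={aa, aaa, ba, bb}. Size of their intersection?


L1 = {aa, aaa, ab}
L2 = {aa, aaa, ba, bb}
Checking each string in L1 against L2:
  'aa': in L2? Yes
  'aaa': in L2? Yes
  'ab': in L2? No
Intersection = {aa, aaa}
|L1 ∩ L2| = 2

2


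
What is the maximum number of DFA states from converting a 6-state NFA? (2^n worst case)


NFA has 6 states
Subset construction: each DFA state = subset of NFA states
Maximum subsets = 2^6
2^6 = 64

64


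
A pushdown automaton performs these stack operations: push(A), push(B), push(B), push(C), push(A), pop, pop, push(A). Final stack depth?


Tracing stack operations:
  push(A) -> stack = [A], depth=1
  push(B) -> stack = [A,B], depth=2
  push(B) -> stack = [A,B,B], depth=3
  push(C) -> stack = [A,B,B,C], depth=4
  push(A) -> stack = [A,B,B,C,A], depth=5
  pop -> removed A, stack = [A,B,B,C], depth=4
  pop -> removed C, stack = [A,B,B], depth=3
  push(A) -> stack = [A,B,B,A], depth=4
Final depth = 4

4


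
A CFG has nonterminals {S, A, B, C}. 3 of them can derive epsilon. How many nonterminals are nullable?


Nonterminals: {S, A, B, C}
A nonterminal is nullable if it can derive epsilon
Counting nullable nonterminals: 3
Total nullable = 3

3


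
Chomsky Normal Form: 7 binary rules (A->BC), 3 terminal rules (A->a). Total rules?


CNF allows two rule forms:
  A -> BC (binary): 7 rules
  A -> a (terminal): 3 rules
Total = 7 + 3 = 10

10


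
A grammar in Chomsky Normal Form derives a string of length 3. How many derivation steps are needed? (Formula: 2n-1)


Chomsky Normal Form derivation:
String length n = 3
Each step either:
  - Splits a nonterminal into two (n-1 such steps)
  - Converts a nonterminal to terminal (n such steps)
Total = (n-1) + n = 2n - 1
= 2(3) - 1
= 6 - 1
= 5

5


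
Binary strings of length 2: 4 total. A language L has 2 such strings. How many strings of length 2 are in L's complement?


Alphabet: {0,1}
String length: 2
Total strings of length 2 = 2^2 = 4
Strings in L = 2
Complement = total - |L|
= 4 - 2
= 2

2


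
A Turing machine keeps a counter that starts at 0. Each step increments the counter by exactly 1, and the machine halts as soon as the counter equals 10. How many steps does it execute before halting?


Counter starts at 0. Counting sequence:
  Step 1: counter = 1
  Step 2: counter = 2
  Step 3: counter = 3
  Step 4: counter = 4
  Step 5: counter = 5
  Step 6: counter = 6
  ...
  Step 10: counter = 10
Counter reached 10 -> halt
Total steps = 10

10


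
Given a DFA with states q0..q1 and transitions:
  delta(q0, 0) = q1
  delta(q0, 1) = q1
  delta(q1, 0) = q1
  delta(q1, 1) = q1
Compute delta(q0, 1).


Looking up transition function:
delta(q0, 1) in the table
Row: q0, Column: 1
Result: q1

q1


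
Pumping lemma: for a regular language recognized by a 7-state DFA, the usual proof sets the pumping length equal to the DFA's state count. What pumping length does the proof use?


Pumping lemma for regular languages (standard proof):
Take p = |Q|, the number of DFA states.
Any string of length >= |Q| passes through |Q|+1 states while reading its first |Q| symbols,
so by pigeonhole some state repeats, giving the loop that can be pumped.
Here |Q| = 7
Therefore the proof uses p = 7

7


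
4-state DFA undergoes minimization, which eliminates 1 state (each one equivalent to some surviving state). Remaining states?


Original DFA: 4 states
Redundant states removed: 1
Minimized states = original - removed
= 4 - 1
= 3

3


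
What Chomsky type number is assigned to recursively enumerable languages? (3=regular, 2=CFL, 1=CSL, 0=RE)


Chomsky hierarchy levels:
  Type 3: Regular (DFA/NFA/regex)
  Type 2: Context-free (PDA)
  Type 1: Context-sensitive
  Type 0: Recursively enumerable (TM)
'recursively enumerable' corresponds to Type 0

0


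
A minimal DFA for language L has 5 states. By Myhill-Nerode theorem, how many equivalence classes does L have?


Myhill-Nerode theorem:
Number of equivalence classes = number of states in minimal DFA
Minimal DFA states = 5
Therefore equivalence classes = 5

5


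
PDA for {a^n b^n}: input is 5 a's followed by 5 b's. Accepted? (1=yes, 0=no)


Language requires equal numbers of a's and b's
PDA pushes for each 'a', pops for each 'b'
Number of a's = 5
Number of b's = 5
5 == 5 -> Accept

1


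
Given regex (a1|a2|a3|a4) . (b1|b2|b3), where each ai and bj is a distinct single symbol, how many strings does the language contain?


First group: 4 alternatives
Second group: 3 alternatives
Concatenation: each choice from group 1 pairs with each from group 2
Total = 4 x 3 = 12

12


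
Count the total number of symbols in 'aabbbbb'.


String: 'aabbbbb'
Counting characters:
  'a' appears 2 time(s)
  'b' appears 5 time(s)
Total length = 2 + 5 = 7

7


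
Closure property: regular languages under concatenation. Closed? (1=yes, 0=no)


Regular languages are closed under:
- Union (DFA product construction)
- Intersection (DFA product construction)
- Complement (swap accept/reject states)
- Concatenation (NFA construction)
- Kleene star (NFA construction)
concatenation is in this list
Therefore: closed

1


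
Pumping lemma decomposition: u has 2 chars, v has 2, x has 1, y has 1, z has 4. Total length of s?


|s| = |u| + |v| + |x| + |y| + |z|
= 2 + 2 + 1 + 1 + 4
= 4 + 1 + 5
= 5 + 5
= 10

10


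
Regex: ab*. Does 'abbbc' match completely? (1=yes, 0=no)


Pattern: ab*
String: 'abbbc'
Pattern requires: exactly one 'a' followed by zero or more 'b's
First char is 'a' -> OK
Rest 'bbbc': all b's? No
Result: 0

0


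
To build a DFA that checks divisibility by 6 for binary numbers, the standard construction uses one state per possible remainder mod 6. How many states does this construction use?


Divisibility by 6 is tracked via the remainder mod 6: 0, 1, ..., 5
The construction assigns one state to each remainder
Number of remainders = 6

6


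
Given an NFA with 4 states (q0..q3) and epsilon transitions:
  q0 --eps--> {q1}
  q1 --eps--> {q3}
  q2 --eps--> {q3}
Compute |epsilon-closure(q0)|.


Starting from q0
Initialize closure = {q0}
Follow epsilon from q0 -> add q1
Follow epsilon from q1 -> add q3
Final closure: {q0, q1, q3}
Size = 3

3


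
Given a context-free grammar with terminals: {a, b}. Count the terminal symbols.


Terminal symbols: a, b
Counting each: a (#1), b (#2)
Total = 2

2


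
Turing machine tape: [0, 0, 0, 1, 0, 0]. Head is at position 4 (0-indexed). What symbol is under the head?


Tape: [0, 0, 0, 1, 0, 0]
Positions: 0 1 2 3 4 5
Values:    0 0 0 1 0 0
Head at position 4
tape[4] = 0

0


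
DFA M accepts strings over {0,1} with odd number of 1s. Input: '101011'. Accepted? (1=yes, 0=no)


DFA has 2 states: q_even (start, accept=no) and q_odd
Processing string '101011' character by character:
  Position 0: read '1', 1-count=1 -> q_odd
  Position 1: read '0', 1-count=1 -> q_odd (no change)
  Position 2: read '1', 1-count=2 -> q_even
  Position 3: read '0', 1-count=2 -> q_even (no change)
  Position 4: read '1', 1-count=3 -> q_odd
  Position 5: read '1', 1-count=4 -> q_even
Final state: q_even, total 1s = 4 (even); the DFA requires an odd count -> reject

0


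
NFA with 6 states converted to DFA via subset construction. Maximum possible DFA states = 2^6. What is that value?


NFA has 6 states
Subset construction: each DFA state = subset of NFA states
Maximum subsets = 2^6
2^6 = 64

64


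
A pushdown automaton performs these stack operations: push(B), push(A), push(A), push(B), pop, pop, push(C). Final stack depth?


Tracing stack operations:
  push(B) -> stack = [B], depth=1
  push(A) -> stack = [B,A], depth=2
  push(A) -> stack = [B,A,A], depth=3
  push(B) -> stack = [B,A,A,B], depth=4
  pop -> removed B, stack = [B,A,A], depth=3
  pop -> removed A, stack = [B,A], depth=2
  push(C) -> stack = [B,A,C], depth=3
Final depth = 3

3


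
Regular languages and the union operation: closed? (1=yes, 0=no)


Regular languages are closed under all standard operations:
- Union: Yes (product construction)
- Intersection: Yes (product construction)
- Complement: Yes (swap accept/reject)
- Concatenation: Yes (NFA construction)
Operation: union -> Closed

1


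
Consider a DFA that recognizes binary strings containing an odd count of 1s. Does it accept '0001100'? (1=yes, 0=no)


DFA has 2 states: q_even (start, accept=no) and q_odd
Processing string '0001100' character by character:
  Position 0: read '0', 1-count=0 -> q_even (no change)
  Position 1: read '0', 1-count=0 -> q_even (no change)
  Position 2: read '0', 1-count=0 -> q_even (no change)
  Position 3: read '1', 1-count=1 -> q_odd
  Position 4: read '1', 1-count=2 -> q_even
  Position 5: read '0', 1-count=2 -> q_even (no change)
  Position 6: read '0', 1-count=2 -> q_even (no change)
Final state: q_even, total 1s = 2 (even); the DFA requires an odd count -> reject

0


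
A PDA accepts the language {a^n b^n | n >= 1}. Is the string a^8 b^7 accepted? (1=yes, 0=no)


Language requires equal numbers of a's and b's
PDA pushes for each 'a', pops for each 'b'
Number of a's = 8
Number of b's = 7
8 != 7 -> Reject

0


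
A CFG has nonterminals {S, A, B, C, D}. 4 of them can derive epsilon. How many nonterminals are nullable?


Nonterminals: {S, A, B, C, D}
A nonterminal is nullable if it can derive epsilon
Counting nullable nonterminals: 4
Total nullable = 4

4


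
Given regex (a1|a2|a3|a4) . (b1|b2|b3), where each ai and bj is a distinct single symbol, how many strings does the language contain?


First group: 4 alternatives
Second group: 3 alternatives
Concatenation: each choice from group 1 pairs with each from group 2
Total = 4 x 3 = 12

12


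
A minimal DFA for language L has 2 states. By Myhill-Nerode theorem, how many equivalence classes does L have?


Myhill-Nerode theorem:
Number of equivalence classes = number of states in minimal DFA
Minimal DFA states = 2
Therefore equivalence classes = 2

2


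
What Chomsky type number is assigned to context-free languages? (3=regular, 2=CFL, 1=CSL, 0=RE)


Chomsky hierarchy levels:
  Type 3: Regular (DFA/NFA/regex)
  Type 2: Context-free (PDA)
  Type 1: Context-sensitive
  Type 0: Recursively enumerable (TM)
'context-free' corresponds to Type 2

2


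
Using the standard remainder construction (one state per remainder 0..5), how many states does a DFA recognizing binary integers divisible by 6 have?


Divisibility by 6 is tracked via the remainder mod 6: 0, 1, ..., 5
The construction assigns one state to each remainder
Number of remainders = 6

6


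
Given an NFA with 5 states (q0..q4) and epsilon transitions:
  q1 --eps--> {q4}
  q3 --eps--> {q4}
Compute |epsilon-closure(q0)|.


Starting from q0
Initialize closure = {q0}
q0 has no outgoing epsilon transitions -> nothing to add
Final closure: {q0}
Size = 1

1


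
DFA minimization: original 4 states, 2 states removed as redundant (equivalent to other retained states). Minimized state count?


Original DFA: 4 states
Redundant states removed: 2
Minimized states = original - removed
= 4 - 2
= 2

2


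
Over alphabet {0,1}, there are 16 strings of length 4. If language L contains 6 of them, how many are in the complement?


Alphabet: {0,1}
String length: 4
Total strings of length 4 = 2^4 = 16
Strings in L = 6
Complement = total - |L|
= 16 - 6
= 10

10


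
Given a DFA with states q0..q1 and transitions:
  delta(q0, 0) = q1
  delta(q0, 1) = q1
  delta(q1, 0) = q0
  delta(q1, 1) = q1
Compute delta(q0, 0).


Looking up transition function:
delta(q0, 0) in the table
Row: q0, Column: 0
Result: q1

q1


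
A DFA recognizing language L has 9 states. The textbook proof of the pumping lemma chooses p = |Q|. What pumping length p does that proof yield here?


Pumping lemma for regular languages (standard proof):
Take p = |Q|, the number of DFA states.
Any string of length >= |Q| passes through |Q|+1 states while reading its first |Q| symbols,
so by pigeonhole some state repeats, giving the loop that can be pumped.
Here |Q| = 9
Therefore the proof uses p = 9

9


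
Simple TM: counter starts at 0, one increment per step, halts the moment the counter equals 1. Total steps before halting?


Counter starts at 0. Counting sequence:
  Step 1: counter = 1
Counter reached 1 -> halt
Total steps = 1

1


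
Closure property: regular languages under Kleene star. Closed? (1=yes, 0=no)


Regular languages are closed under:
- Union (DFA product construction)
- Intersection (DFA product construction)
- Complement (swap accept/reject states)
- Concatenation (NFA construction)
- Kleene star (NFA construction)
Kleene star is in this list
Therefore: closed

1


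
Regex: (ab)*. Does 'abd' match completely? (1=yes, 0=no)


Pattern: (ab)*
String: 'abd'
Pattern requires: zero or more repetitions of 'ab'
Length 3 is odd -> cannot be (ab)* -> no match
Result: 0

0


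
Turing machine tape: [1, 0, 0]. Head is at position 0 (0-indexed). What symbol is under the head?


Tape: [1, 0, 0]
Positions: 0 1 2
Values:    1 0 0
Head at position 0
tape[0] = 1

1


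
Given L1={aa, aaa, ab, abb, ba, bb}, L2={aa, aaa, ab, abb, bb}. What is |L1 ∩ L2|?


L1 = {aa, aaa, ab, abb, ba, bb}
L2 = {aa, aaa, ab, abb, bb}
Checking each string in L1 against L2:
  'aa': in L2? Yes
  'aaa': in L2? Yes
  'ab': in L2? Yes
  'abb': in L2? Yes
  'ba': in L2? No
  'bb': in L2? Yes
Intersection = {aa, aaa, ab, abb, bb}
|L1 ∩ L2| = 5

5


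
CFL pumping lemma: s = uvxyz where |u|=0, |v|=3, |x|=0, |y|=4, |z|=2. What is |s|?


|s| = |u| + |v| + |x| + |y| + |z|
= 0 + 3 + 0 + 4 + 2
= 3 + 0 + 6
= 3 + 6
= 9

9


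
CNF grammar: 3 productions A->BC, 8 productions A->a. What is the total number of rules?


CNF allows two rule forms:
  A -> BC (binary): 3 rules
  A -> a (terminal): 8 rules
Total = 3 + 8 = 11

11


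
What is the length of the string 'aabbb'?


String: 'aabbb'
Counting characters:
  'a' appears 2 time(s)
  'b' appears 3 time(s)
Total length = 2 + 3 = 5

5


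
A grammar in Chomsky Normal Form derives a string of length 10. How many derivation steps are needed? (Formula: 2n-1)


Chomsky Normal Form derivation:
String length n = 10
Each step either:
  - Splits a nonterminal into two (n-1 such steps)
  - Converts a nonterminal to terminal (n such steps)
Total = (n-1) + n = 2n - 1
= 2(10) - 1
= 20 - 1
= 19

19


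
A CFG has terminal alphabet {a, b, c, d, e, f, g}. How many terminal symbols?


Terminal symbols: a, b, c, d, e, f, g
Counting each: a (#1), b (#2), c (#3), d (#4), e (#5), f (#6), g (#7)
Total = 7

7


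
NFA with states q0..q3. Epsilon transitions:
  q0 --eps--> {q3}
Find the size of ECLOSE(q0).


Starting from q0
Initialize closure = {q0}
Follow epsilon from q0 -> add q3
Final closure: {q0, q3}
Size = 2

2


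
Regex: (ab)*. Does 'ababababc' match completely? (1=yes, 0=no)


Pattern: (ab)*
String: 'ababababc'
Pattern requires: zero or more repetitions of 'ab'
Length 9 is odd -> cannot be (ab)* -> no match
Result: 0

0


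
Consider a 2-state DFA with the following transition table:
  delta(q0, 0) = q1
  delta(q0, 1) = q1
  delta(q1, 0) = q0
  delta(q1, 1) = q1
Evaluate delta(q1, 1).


Looking up transition function:
delta(q1, 1) in the table
Row: q1, Column: 1
Result: q1

q1


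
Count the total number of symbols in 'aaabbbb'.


String: 'aaabbbb'
Counting characters:
  'a' appears 3 time(s)
  'b' appears 4 time(s)
Total length = 3 + 4 = 7

7


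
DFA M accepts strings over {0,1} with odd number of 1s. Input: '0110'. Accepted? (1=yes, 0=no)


DFA has 2 states: q_even (start, accept=no) and q_odd
Processing string '0110' character by character:
  Position 0: read '0', 1-count=0 -> q_even (no change)
  Position 1: read '1', 1-count=1 -> q_odd
  Position 2: read '1', 1-count=2 -> q_even
  Position 3: read '0', 1-count=2 -> q_even (no change)
Final state: q_even, total 1s = 2 (even); the DFA requires an odd count -> reject

0


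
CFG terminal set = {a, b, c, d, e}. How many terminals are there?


Terminal symbols: a, b, c, d, e
Counting each: a (#1), b (#2), c (#3), d (#4), e (#5)
Total = 5

5


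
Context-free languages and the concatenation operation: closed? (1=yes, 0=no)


CFL closure properties:
  Closed under: union, concatenation, Kleene star
  NOT closed under: intersection, complement
Operation 'concatenation' is in closed list -> Yes (closed)

1


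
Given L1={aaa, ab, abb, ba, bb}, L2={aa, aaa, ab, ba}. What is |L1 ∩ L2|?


L1 = {aaa, ab, abb, ba, bb}
L2 = {aa, aaa, ab, ba}
Checking each string in L1 against L2:
  'aaa': in L2? Yes
  'ab': in L2? Yes
  'abb': in L2? No
  'ba': in L2? Yes
  'bb': in L2? No
Intersection = {aaa, ab, ba}
|L1 ∩ L2| = 3

3


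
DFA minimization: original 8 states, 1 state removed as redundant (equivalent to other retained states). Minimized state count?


Original DFA: 8 states
Redundant states removed: 1
Minimized states = original - removed
= 8 - 1
= 7

7


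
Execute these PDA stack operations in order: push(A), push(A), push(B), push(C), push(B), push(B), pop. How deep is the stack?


Tracing stack operations:
  push(A) -> stack = [A], depth=1
  push(A) -> stack = [A,A], depth=2
  push(B) -> stack = [A,A,B], depth=3
  push(C) -> stack = [A,A,B,C], depth=4
  push(B) -> stack = [A,A,B,C,B], depth=5
  push(B) -> stack = [A,A,B,C,B,B], depth=6
  pop -> removed B, stack = [A,A,B,C,B], depth=5
Final depth = 5

5


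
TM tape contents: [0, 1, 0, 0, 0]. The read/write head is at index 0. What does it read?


Tape: [0, 1, 0, 0, 0]
Positions: 0 1 2 3 4
Values:    0 1 0 0 0
Head at position 0
tape[0] = 0

0


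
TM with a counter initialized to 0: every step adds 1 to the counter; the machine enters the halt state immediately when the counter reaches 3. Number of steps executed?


Counter starts at 0. Counting sequence:
  Step 1: counter = 1
  Step 2: counter = 2
  Step 3: counter = 3
Counter reached 3 -> halt
Total steps = 3

3


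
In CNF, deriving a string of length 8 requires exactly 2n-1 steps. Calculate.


Chomsky Normal Form derivation:
String length n = 8
Each step either:
  - Splits a nonterminal into two (n-1 such steps)
  - Converts a nonterminal to terminal (n such steps)
Total = (n-1) + n = 2n - 1
= 2(8) - 1
= 16 - 1
= 15

15


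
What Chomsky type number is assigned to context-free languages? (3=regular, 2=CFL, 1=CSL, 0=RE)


Chomsky hierarchy levels:
  Type 3: Regular (DFA/NFA/regex)
  Type 2: Context-free (PDA)
  Type 1: Context-sensitive
  Type 0: Recursively enumerable (TM)
'context-free' corresponds to Type 2

2


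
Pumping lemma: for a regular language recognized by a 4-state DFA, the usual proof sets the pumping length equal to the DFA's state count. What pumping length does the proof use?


Pumping lemma for regular languages (standard proof):
Take p = |Q|, the number of DFA states.
Any string of length >= |Q| passes through |Q|+1 states while reading its first |Q| symbols,
so by pigeonhole some state repeats, giving the loop that can be pumped.
Here |Q| = 4
Therefore the proof uses p = 4

4


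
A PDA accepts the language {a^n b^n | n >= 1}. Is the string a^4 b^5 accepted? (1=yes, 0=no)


Language requires equal numbers of a's and b's
PDA pushes for each 'a', pops for each 'b'
Number of a's = 4
Number of b's = 5
4 != 5 -> Reject

0


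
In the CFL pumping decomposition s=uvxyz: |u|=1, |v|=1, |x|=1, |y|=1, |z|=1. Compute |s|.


|s| = |u| + |v| + |x| + |y| + |z|
= 1 + 1 + 1 + 1 + 1
= 2 + 1 + 2
= 3 + 2
= 5

5


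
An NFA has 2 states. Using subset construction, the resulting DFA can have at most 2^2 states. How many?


NFA has 2 states
Subset construction: each DFA state = subset of NFA states
Maximum subsets = 2^2
2^2 = 4

4


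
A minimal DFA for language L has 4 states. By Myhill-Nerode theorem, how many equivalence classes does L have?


Myhill-Nerode theorem:
Number of equivalence classes = number of states in minimal DFA
Minimal DFA states = 4
Therefore equivalence classes = 4

4


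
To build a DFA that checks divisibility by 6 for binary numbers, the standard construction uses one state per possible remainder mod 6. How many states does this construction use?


Divisibility by 6 is tracked via the remainder mod 6: 0, 1, ..., 5
The construction assigns one state to each remainder
Number of remainders = 6

6


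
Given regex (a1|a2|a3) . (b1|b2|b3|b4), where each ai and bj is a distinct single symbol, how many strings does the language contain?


First group: 3 alternatives
Second group: 4 alternatives
Concatenation: each choice from group 1 pairs with each from group 2
Total = 3 x 4 = 12

12


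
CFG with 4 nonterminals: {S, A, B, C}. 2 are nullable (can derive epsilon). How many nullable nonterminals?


Nonterminals: {S, A, B, C}
A nonterminal is nullable if it can derive epsilon
Counting nullable nonterminals: 2
Total nullable = 2

2


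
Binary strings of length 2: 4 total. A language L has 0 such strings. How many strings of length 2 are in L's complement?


Alphabet: {0,1}
String length: 2
Total strings of length 2 = 2^2 = 4
Strings in L = 0
Complement = total - |L|
= 4 - 0
= 4

4


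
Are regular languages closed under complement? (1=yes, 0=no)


Regular languages are closed under:
- Union (DFA product construction)
- Intersection (DFA product construction)
- Complement (swap accept/reject states)
- Concatenation (NFA construction)
- Kleene star (NFA construction)
complement is in this list
Therefore: closed

1


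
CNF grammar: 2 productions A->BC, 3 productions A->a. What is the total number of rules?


CNF allows two rule forms:
  A -> BC (binary): 2 rules
  A -> a (terminal): 3 rules
Total = 2 + 3 = 5

5


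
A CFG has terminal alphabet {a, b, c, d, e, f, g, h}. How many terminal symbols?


Terminal symbols: a, b, c, d, e, f, g, h
Counting each: a (#1), b (#2), c (#3), d (#4), e (#5), f (#6), g (#7), h (#8)
Total = 8

8


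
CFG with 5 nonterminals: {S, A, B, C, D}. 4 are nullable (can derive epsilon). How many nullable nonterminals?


Nonterminals: {S, A, B, C, D}
A nonterminal is nullable if it can derive epsilon
Counting nullable nonterminals: 4
Total nullable = 4

4


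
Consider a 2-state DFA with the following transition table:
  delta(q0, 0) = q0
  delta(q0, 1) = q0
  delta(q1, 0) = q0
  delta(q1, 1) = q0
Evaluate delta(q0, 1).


Looking up transition function:
delta(q0, 1) in the table
Row: q0, Column: 1
Result: q0

q0


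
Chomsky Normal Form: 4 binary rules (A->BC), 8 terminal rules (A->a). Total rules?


CNF allows two rule forms:
  A -> BC (binary): 4 rules
  A -> a (terminal): 8 rules
Total = 4 + 8 = 12

12


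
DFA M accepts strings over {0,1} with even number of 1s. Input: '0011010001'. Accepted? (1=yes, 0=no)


DFA has 2 states: q_even (start, accept=yes) and q_odd
Processing string '0011010001' character by character:
  Position 0: read '0', 1-count=0 -> q_even (no change)
  Position 1: read '0', 1-count=0 -> q_even (no change)
  Position 2: read '1', 1-count=1 -> q_odd
  Position 3: read '1', 1-count=2 -> q_even
  Position 4: read '0', 1-count=2 -> q_even (no change)
  Position 5: read '1', 1-count=3 -> q_odd
  Position 6: read '0', 1-count=3 -> q_odd (no change)
  Position 7: read '0', 1-count=3 -> q_odd (no change)
  Position 8: read '0', 1-count=3 -> q_odd (no change)
  Position 9: read '1', 1-count=4 -> q_even
Final state: q_even, total 1s = 4 (even); the DFA requires an even count -> accept

1


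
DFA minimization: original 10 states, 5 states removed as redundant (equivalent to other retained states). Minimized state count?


Original DFA: 10 states
Redundant states removed: 5
Minimized states = original - removed
= 10 - 5
= 5

5


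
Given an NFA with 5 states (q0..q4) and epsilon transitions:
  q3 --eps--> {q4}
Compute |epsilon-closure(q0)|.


Starting from q0
Initialize closure = {q0}
q0 has no outgoing epsilon transitions -> nothing to add
Final closure: {q0}
Size = 1

1


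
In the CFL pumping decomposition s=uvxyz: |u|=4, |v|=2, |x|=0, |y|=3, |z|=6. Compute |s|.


|s| = |u| + |v| + |x| + |y| + |z|
= 4 + 2 + 0 + 3 + 6
= 6 + 0 + 9
= 6 + 9
= 15

15


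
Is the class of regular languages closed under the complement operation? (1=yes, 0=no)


Regular languages are closed under:
- Union (DFA product construction)
- Intersection (DFA product construction)
- Complement (swap accept/reject states)
- Concatenation (NFA construction)
- Kleene star (NFA construction)
complement is in this list
Therefore: closed

1


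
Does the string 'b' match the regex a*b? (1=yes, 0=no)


Pattern: a*b
String: 'b'
Pattern requires: zero or more 'a's followed by exactly one 'b'
Found 0 leading 'a's
Remaining: 'b'
Remaining is exactly 'b' -> match
Result: 1

1


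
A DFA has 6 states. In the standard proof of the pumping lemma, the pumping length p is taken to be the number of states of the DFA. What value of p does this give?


Pumping lemma for regular languages (standard proof):
Take p = |Q|, the number of DFA states.
Any string of length >= |Q| passes through |Q|+1 states while reading its first |Q| symbols,
so by pigeonhole some state repeats, giving the loop that can be pumped.
Here |Q| = 6
Therefore the proof uses p = 6

6


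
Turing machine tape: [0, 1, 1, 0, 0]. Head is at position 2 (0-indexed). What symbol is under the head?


Tape: [0, 1, 1, 0, 0]
Positions: 0 1 2 3 4
Values:    0 1 1 0 0
Head at position 2
tape[2] = 1

1


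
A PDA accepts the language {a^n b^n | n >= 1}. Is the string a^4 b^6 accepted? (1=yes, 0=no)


Language requires equal numbers of a's and b's
PDA pushes for each 'a', pops for each 'b'
Number of a's = 4
Number of b's = 6
4 != 6 -> Reject

0


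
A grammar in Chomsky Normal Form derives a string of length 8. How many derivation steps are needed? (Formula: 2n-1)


Chomsky Normal Form derivation:
String length n = 8
Each step either:
  - Splits a nonterminal into two (n-1 such steps)
  - Converts a nonterminal to terminal (n such steps)
Total = (n-1) + n = 2n - 1
= 2(8) - 1
= 16 - 1
= 15

15


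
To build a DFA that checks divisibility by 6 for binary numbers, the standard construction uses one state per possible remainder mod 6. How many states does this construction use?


Divisibility by 6 is tracked via the remainder mod 6: 0, 1, ..., 5
The construction assigns one state to each remainder
Number of remainders = 6

6


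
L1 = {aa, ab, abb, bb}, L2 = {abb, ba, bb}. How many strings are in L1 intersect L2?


L1 = {aa, ab, abb, bb}
L2 = {abb, ba, bb}
Checking each string in L1 against L2:
  'aa': in L2? No
  'ab': in L2? No
  'abb': in L2? Yes
  'bb': in L2? Yes
Intersection = {abb, bb}
|L1 ∩ L2| = 2

2


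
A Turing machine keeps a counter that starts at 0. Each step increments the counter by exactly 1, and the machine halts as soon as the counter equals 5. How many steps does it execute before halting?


Counter starts at 0. Counting sequence:
  Step 1: counter = 1
  Step 2: counter = 2
  Step 3: counter = 3
  Step 4: counter = 4
  Step 5: counter = 5
Counter reached 5 -> halt
Total steps = 5

5


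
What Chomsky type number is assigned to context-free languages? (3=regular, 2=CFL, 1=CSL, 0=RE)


Chomsky hierarchy levels:
  Type 3: Regular (DFA/NFA/regex)
  Type 2: Context-free (PDA)
  Type 1: Context-sensitive
  Type 0: Recursively enumerable (TM)
'context-free' corresponds to Type 2

2


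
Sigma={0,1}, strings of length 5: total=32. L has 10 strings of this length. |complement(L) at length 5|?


Alphabet: {0,1}
String length: 5
Total strings of length 5 = 2^5 = 32
Strings in L = 10
Complement = total - |L|
= 32 - 10
= 22

22


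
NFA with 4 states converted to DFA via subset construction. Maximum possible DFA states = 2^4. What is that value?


NFA has 4 states
Subset construction: each DFA state = subset of NFA states
Maximum subsets = 2^4
2^4 = 16

16


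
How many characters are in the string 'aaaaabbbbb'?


String: 'aaaaabbbbb'
Counting characters:
  'a' appears 5 time(s)
  'b' appears 5 time(s)
Total length = 5 + 5 = 10

10


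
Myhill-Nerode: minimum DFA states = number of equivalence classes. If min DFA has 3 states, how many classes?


Myhill-Nerode theorem:
Number of equivalence classes = number of states in minimal DFA
Minimal DFA states = 3
Therefore equivalence classes = 3

3


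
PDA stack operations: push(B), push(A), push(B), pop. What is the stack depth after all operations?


Tracing stack operations:
  push(B) -> stack = [B], depth=1
  push(A) -> stack = [B,A], depth=2
  push(B) -> stack = [B,A,B], depth=3
  pop -> removed B, stack = [B,A], depth=2
Final depth = 2

2


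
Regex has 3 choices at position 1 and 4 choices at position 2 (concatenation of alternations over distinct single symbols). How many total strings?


First group: 3 alternatives
Second group: 4 alternatives
Concatenation: each choice from group 1 pairs with each from group 2
Total = 3 x 4 = 12

12


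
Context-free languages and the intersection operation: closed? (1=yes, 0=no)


CFL closure properties:
  Closed under: union, concatenation, Kleene star
  NOT closed under: intersection, complement
Operation 'intersection' is in not-closed list -> No (not closed)

0


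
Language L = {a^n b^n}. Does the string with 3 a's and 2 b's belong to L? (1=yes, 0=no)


Language requires equal numbers of a's and b's
PDA pushes for each 'a', pops for each 'b'
Number of a's = 3
Number of b's = 2
3 != 2 -> Reject

0


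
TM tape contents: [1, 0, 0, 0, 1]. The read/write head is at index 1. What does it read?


Tape: [1, 0, 0, 0, 1]
Positions: 0 1 2 3 4
Values:    1 0 0 0 1
Head at position 1
tape[1] = 0

0


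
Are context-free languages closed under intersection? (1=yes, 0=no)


CFL closure properties:
  Closed under: union, concatenation, Kleene star
  NOT closed under: intersection, complement
Operation 'intersection' is in not-closed list -> No (not closed)

0


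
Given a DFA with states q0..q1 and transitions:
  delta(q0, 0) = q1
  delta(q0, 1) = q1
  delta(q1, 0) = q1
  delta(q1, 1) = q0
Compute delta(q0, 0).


Looking up transition function:
delta(q0, 0) in the table
Row: q0, Column: 0
Result: q1

q1


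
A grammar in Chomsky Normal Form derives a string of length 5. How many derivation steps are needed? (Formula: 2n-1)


Chomsky Normal Form derivation:
String length n = 5
Each step either:
  - Splits a nonterminal into two (n-1 such steps)
  - Converts a nonterminal to terminal (n such steps)
Total = (n-1) + n = 2n - 1
= 2(5) - 1
= 10 - 1
= 9

9


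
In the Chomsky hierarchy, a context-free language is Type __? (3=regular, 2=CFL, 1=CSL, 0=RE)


Chomsky hierarchy levels:
  Type 3: Regular (DFA/NFA/regex)
  Type 2: Context-free (PDA)
  Type 1: Context-sensitive
  Type 0: Recursively enumerable (TM)
'context-free' corresponds to Type 2

2


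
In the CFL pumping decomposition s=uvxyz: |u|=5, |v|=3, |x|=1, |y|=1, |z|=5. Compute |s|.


|s| = |u| + |v| + |x| + |y| + |z|
= 5 + 3 + 1 + 1 + 5
= 8 + 1 + 6
= 9 + 6
= 15

15


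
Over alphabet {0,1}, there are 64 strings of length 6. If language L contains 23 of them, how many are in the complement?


Alphabet: {0,1}
String length: 6
Total strings of length 6 = 2^6 = 64
Strings in L = 23
Complement = total - |L|
= 64 - 23
= 41

41


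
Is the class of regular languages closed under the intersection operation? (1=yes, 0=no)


Regular languages are closed under:
- Union (DFA product construction)
- Intersection (DFA product construction)
- Complement (swap accept/reject states)
- Concatenation (NFA construction)
- Kleene star (NFA construction)
intersection is in this list
Therefore: closed

1


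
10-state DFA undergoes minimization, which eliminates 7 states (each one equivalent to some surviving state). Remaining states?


Original DFA: 10 states
Redundant states removed: 7
Minimized states = original - removed
= 10 - 7
= 3

3


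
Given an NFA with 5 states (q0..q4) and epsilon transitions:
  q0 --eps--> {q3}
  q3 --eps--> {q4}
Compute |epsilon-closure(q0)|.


Starting from q0
Initialize closure = {q0}
Follow epsilon from q0 -> add q3
Follow epsilon from q3 -> add q4
Final closure: {q0, q3, q4}
Size = 3

3


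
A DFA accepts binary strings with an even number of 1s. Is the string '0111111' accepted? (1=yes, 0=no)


DFA has 2 states: q_even (start, accept=yes) and q_odd
Processing string '0111111' character by character:
  Position 0: read '0', 1-count=0 -> q_even (no change)
  Position 1: read '1', 1-count=1 -> q_odd
  Position 2: read '1', 1-count=2 -> q_even
  Position 3: read '1', 1-count=3 -> q_odd
  Position 4: read '1', 1-count=4 -> q_even
  Position 5: read '1', 1-count=5 -> q_odd
  Position 6: read '1', 1-count=6 -> q_even
Final state: q_even, total 1s = 6 (even); the DFA requires an even count -> accept

1


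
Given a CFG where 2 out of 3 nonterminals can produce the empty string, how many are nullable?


Nonterminals: {S, A, B}
A nonterminal is nullable if it can derive epsilon
Counting nullable nonterminals: 2
Total nullable = 2

2


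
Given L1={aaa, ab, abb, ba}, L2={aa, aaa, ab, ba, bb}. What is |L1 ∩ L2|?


L1 = {aaa, ab, abb, ba}
L2 = {aa, aaa, ab, ba, bb}
Checking each string in L1 against L2:
  'aaa': in L2? Yes
  'ab': in L2? Yes
  'abb': in L2? No
  'ba': in L2? Yes
Intersection = {aaa, ab, ba}
|L1 ∩ L2| = 3

3


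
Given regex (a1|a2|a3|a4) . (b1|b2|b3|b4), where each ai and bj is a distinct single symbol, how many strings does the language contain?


First group: 4 alternatives
Second group: 4 alternatives
Concatenation: each choice from group 1 pairs with each from group 2
Total = 4 x 4 = 16

16


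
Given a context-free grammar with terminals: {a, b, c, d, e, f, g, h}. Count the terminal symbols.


Terminal symbols: a, b, c, d, e, f, g, h
Counting each: a (#1), b (#2), c (#3), d (#4), e (#5), f (#6), g (#7), h (#8)
Total = 8

8


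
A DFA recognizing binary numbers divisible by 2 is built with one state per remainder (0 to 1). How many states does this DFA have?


Divisibility by 2 is tracked via the remainder mod 2: 0, 1, ..., 1
The construction assigns one state to each remainder
Number of remainders = 2

2


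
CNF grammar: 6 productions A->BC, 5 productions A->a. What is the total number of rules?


CNF allows two rule forms:
  A -> BC (binary): 6 rules
  A -> a (terminal): 5 rules
Total = 6 + 5 = 11

11


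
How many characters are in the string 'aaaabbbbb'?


String: 'aaaabbbbb'
Counting characters:
  'a' appears 4 time(s)
  'b' appears 5 time(s)
Total length = 4 + 5 = 9

9


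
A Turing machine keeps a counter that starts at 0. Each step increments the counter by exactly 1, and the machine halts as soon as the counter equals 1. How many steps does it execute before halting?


Counter starts at 0. Counting sequence:
  Step 1: counter = 1
Counter reached 1 -> halt
Total steps = 1

1


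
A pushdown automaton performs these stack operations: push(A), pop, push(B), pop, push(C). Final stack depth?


Tracing stack operations:
  push(A) -> stack = [A], depth=1
  pop -> removed A, stack = [], depth=0
  push(B) -> stack = [B], depth=1
  pop -> removed B, stack = [], depth=0
  push(C) -> stack = [C], depth=1
Final depth = 1

1


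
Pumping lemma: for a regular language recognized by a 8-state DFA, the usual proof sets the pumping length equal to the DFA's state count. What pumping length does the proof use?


Pumping lemma for regular languages (standard proof):
Take p = |Q|, the number of DFA states.
Any string of length >= |Q| passes through |Q|+1 states while reading its first |Q| symbols,
so by pigeonhole some state repeats, giving the loop that can be pumped.
Here |Q| = 8
Therefore the proof uses p = 8

8


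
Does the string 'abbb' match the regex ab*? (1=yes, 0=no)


Pattern: ab*
String: 'abbb'
Pattern requires: exactly one 'a' followed by zero or more 'b's
First char is 'a' -> OK
Rest 'bbb': all b's? Yes
Result: 1

1


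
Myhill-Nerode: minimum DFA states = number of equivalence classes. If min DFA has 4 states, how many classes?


Myhill-Nerode theorem:
Number of equivalence classes = number of states in minimal DFA
Minimal DFA states = 4
Therefore equivalence classes = 4

4


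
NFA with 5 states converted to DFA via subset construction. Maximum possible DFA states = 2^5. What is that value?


NFA has 5 states
Subset construction: each DFA state = subset of NFA states
Maximum subsets = 2^5
2^5 = 32

32
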